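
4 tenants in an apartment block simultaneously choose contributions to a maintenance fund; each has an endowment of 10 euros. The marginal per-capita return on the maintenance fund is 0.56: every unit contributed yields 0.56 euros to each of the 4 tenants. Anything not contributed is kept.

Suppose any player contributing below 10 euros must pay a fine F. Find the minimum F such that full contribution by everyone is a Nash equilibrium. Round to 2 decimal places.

Given the others contribute fully, the best deviation is to contribute 0 (any partial contribution still incurs the fine and gives up units whose private return 0.56 is below 1).
Deviating from 10 to 0 saves 10 euros but forfeits the deviator's share of the drop in the maintenance fund: 0.56 × 10 = 5.60.
So the deviation gain is 10 − 5.60 = 4.40, and the fine must be at least 4.40 euros to wipe it out.

4.40 euros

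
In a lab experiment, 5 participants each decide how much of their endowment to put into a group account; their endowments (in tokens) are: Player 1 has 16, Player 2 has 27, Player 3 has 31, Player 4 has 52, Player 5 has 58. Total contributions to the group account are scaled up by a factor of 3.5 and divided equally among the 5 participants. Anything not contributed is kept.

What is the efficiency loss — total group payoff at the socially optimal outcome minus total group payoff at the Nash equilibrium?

The private return per contributed unit is 3.5/5 = 0.7000 < 1 for every player regardless of endowment, so the Nash equilibrium is zero contribution and the group total is Σ E_j = 16 + 27 + 31 + 52 + 58 = 184.
Each contributed unit returns 3.500 to the group, so the social optimum is full contribution by everyone: group total = 3.500 × 184 = 644.00.
Efficiency loss = (3.500 − 1) × 184 = 460.00.

460.00 tokens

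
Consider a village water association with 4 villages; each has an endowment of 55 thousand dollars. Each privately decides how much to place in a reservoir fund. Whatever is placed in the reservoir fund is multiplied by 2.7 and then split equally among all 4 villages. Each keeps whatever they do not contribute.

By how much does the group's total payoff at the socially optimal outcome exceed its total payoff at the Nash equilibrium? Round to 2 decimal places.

Each contributed unit returns 2.7/4 = 0.6750 to its contributor — below 1 — so contributing 0 is dominant for every player. At the Nash equilibrium everyone keeps their 55, and the group total is 4 × 55 = 220.
Each contributed unit returns 2.700 to the group as a whole (0.6750 to each of 4 players), which exceeds 1, so the social optimum is full contribution: group total = 2.700 × 220 = 594.00.
Efficiency loss = 594.00 − 220 = 374.00.

374.00 thousand dollars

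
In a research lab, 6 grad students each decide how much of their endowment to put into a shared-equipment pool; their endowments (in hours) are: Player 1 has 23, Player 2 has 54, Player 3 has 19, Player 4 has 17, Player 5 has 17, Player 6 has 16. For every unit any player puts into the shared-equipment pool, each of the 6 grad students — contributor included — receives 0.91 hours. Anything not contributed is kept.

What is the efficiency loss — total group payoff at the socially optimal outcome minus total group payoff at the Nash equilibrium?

651.16 hours

The private return per contributed unit is 0.91 < 1 for everyone, so the Nash equilibrium is zero contribution and the group total is Σ E_j = 23 + 54 + 19 + 17 + 17 + 16 = 146.
Each contributed unit returns 5.460 to the group, so the social optimum is full contribution by everyone: group total = 5.460 × 146 = 797.16.
Efficiency loss = (5.460 − 1) × 146 = 651.16.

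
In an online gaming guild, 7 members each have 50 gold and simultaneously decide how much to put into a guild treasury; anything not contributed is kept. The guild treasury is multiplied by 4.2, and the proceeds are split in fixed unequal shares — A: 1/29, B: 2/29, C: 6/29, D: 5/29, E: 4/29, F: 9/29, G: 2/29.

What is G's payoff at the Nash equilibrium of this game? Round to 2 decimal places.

64.48 gold

For player j, contributing a unit is worthwhile iff 4.2 × (j's share) ≥ 1, i.e. iff j's share is at least 0.2381.
Only F (9/29) clears that bar, contributing 50; the remaining 6 contribute 0. Total contributed: 50.
G keeps 50 and receives 4.2 × 50 × 2/29 = 14.48 from the guild treasury, for a payoff of 64.48.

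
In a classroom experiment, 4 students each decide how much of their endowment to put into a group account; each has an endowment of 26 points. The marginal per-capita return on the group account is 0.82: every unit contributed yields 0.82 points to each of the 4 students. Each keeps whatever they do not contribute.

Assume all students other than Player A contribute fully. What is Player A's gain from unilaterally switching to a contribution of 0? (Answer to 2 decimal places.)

4.68 points

Switching from a contribution of 26 to 0 lets Player A keep an extra 26 points, but lowers the group account by 26, which costs Player A their own share of that drop: 0.82 × 26 = 21.32.
Net gain = 26 − 21.32 = 4.68. The private return per contributed unit (0.82) is below 1, so free-riding is indeed the best response regardless of what the others do.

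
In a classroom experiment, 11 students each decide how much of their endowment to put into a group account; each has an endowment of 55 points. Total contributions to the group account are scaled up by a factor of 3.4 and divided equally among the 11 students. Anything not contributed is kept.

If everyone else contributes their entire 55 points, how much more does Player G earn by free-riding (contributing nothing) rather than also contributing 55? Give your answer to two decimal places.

Switching from a contribution of 55 to 0 lets Player G keep an extra 55 points, but lowers the group account by 55, which costs Player G their own share of that drop: 3.4/11 × 55 = 17.00.
Net gain = 55 − 17.00 = 38.00. The private return per contributed unit (0.3091) is below 1, so free-riding is indeed the best response regardless of what the others do.

38.00 points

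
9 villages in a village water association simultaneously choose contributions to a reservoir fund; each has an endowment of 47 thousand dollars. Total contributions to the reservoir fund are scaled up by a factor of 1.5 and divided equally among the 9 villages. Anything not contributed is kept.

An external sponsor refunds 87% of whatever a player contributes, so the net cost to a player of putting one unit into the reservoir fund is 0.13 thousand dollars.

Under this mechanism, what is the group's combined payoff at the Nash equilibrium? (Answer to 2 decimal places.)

The effective private return per unit is now (1.5/9) / 0.13 = 1.2821 > 1, so every player's dominant strategy flips to full contribution.
At the Nash equilibrium everyone contributes 47. Group total payoff = 9 × (47 × 0.87 + 1.5 × 47) = 1002.51.

1002.51 thousand dollars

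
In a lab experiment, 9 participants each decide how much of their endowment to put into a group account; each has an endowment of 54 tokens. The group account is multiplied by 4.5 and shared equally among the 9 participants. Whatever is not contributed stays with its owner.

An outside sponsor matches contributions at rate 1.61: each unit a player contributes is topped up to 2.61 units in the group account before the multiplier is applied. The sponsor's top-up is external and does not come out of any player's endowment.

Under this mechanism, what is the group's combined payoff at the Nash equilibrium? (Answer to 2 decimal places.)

5708.07 tokens

Under the mechanism each unit contributed yields 4.5 × 2.61 / 9 = 1.3050 back to its contributor per unit of net cost, which exceeds 1, making full contribution the dominant choice for everyone.
At the Nash equilibrium everyone contributes 54. Group total payoff = 4.5 × 2.61 × 486 = 5708.07.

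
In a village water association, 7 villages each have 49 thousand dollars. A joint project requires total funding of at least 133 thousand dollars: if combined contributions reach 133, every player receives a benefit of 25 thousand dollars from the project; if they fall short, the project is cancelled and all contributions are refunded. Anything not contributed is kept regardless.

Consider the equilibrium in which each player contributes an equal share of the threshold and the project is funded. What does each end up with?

Equal share of the threshold: 133/7 = 19.
At this profile no one gains by cutting their contribution: any cut drops the total below 133, the project is cancelled, contributions are refunded, and the deviator ends with 49, which is less than 49 − 19 + 25 = 55. Contributing more than 19 just wastes the excess. So contributing exactly 19 is a best response.
Each player's payoff: 49 − 19 + 25 = 55.

55 thousand dollars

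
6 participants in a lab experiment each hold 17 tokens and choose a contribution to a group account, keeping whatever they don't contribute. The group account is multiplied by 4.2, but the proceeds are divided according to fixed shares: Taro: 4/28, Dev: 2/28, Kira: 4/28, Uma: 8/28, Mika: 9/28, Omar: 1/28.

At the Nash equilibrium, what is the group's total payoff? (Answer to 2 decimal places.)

A player with share s gets back 4.2·s per unit contributed, so full contribution is dominant for anyone with s > 1/4.2 = 0.2381 and zero contribution is dominant for anyone below.
Uma and Mika are above the threshold, contributing 17 each; the remaining 4 contribute 0. Total contributed: 34.
The group account pays out 4.2 × 34 = 142.80 in total (split across the unequal shares, but the aggregate is all that matters for the group sum).
The 4 free-riders keep 17 each, adding 68. Group total = 68 + 142.80 = 210.80.

210.80 tokens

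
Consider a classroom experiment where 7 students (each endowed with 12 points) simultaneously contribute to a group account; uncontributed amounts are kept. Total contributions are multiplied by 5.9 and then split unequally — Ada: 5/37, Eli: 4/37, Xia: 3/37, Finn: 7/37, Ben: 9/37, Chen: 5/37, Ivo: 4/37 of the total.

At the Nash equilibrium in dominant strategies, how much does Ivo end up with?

27.31 points

Player j's private return per contributed unit is 5.9 × (j's share). Contributing is weakly dominant for j when that share is at least 1/5.9 = 0.1695, and contributing 0 is dominant otherwise.
Finn and Ben are above the threshold, contributing 12 each; the remaining 5 contribute 0. Total contributed: 24.
Ivo keeps 12 and receives 5.9 × 24 × 4/37 = 15.31 from the group account, for a payoff of 27.31.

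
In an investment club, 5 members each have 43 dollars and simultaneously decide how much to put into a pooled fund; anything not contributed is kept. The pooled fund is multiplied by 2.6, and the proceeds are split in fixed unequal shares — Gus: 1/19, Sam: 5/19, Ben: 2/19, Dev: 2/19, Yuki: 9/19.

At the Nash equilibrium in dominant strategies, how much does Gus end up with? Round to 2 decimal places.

48.88 dollars

Player j's private return per contributed unit is 2.6 × (j's share). Contributing is weakly dominant for j when that share is at least 1/2.6 = 0.3846, and contributing 0 is dominant otherwise.
Only Yuki (9/19) clears that bar, contributing 43; the remaining 4 contribute 0. Total contributed: 43.
Gus keeps 43 and receives 2.6 × 43 × 1/19 = 5.88 from the pooled fund, for a payoff of 48.88.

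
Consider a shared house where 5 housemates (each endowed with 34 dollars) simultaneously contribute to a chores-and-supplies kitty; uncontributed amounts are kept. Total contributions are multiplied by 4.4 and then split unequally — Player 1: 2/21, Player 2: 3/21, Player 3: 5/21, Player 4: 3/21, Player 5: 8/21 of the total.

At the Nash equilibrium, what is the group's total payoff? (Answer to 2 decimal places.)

A player with share s gets back 4.4·s per unit contributed, so full contribution is dominant for anyone with s > 1/4.4 = 0.2273 and zero contribution is dominant for anyone below.
Player 3 and Player 5 clear that bar, contributing 34 each; the remaining 3 contribute 0. Total contributed: 68.
The chores-and-supplies kitty pays out 4.4 × 68 = 299.20 in total (split across the unequal shares, but the aggregate is all that matters for the group sum).
The 3 free-riders keep 34 each, adding 102. Group total = 102 + 299.20 = 401.20.

401.20 dollars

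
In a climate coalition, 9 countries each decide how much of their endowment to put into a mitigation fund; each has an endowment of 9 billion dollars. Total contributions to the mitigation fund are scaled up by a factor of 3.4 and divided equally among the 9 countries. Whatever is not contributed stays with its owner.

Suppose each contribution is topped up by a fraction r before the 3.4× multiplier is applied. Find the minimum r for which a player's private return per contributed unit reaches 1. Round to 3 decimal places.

With matching at rate r, one contributed unit becomes (1 + r) in the mitigation fund and returns 3.4 × (1 + r) / 9 to the contributor.
Setting this equal to 1: 1 + r = 9/3.4 = 2.6471.
So the minimum matching rate is r = 2.6471 − 1 = 1.647.

1.647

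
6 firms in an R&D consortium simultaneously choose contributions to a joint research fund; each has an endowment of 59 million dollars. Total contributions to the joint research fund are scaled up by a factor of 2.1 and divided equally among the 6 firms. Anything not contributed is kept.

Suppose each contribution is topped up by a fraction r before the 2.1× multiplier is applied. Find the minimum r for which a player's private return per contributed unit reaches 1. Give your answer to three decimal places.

1.857

With matching at rate r, one contributed unit becomes (1 + r) in the joint research fund and returns 2.1 × (1 + r) / 6 to the contributor.
Setting this equal to 1: 1 + r = 6/2.1 = 2.8571.
So the minimum matching rate is r = 2.8571 − 1 = 1.857.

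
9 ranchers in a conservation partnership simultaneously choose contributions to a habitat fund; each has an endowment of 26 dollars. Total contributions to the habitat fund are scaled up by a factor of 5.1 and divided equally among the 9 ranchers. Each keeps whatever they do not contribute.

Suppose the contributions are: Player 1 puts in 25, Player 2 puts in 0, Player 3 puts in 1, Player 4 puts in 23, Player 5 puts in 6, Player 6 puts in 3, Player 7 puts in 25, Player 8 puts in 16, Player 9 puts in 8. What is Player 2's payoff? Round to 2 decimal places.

86.63 dollars

Total contributed: 25 + 0 + 1 + 23 + 6 + 3 + 25 + 16 + 8 = 107.
Each receives 5.1 × 107 / 9 = 60.63 from the habitat fund.
Player 2 keeps 26 − 0 = 26, so Player 2's payoff is 26 + 60.63 = 86.63.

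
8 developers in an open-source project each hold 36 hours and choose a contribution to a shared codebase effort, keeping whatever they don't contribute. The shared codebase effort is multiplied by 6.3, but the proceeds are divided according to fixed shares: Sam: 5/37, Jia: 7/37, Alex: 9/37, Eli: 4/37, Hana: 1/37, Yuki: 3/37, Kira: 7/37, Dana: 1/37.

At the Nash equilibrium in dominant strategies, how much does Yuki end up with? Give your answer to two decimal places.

91.17 hours

Each unit j contributes comes back to j as 6.3 × (j's share), so j prefers to contribute only if that share exceeds 1/6.3 = 0.1587; otherwise keeping the unit dominates.
Jia, Alex and Kira clear that bar, contributing 36 each; the remaining 5 contribute 0. Total contributed: 108.
Yuki keeps 36 and receives 6.3 × 108 × 3/37 = 55.17 from the shared codebase effort, for a payoff of 91.17.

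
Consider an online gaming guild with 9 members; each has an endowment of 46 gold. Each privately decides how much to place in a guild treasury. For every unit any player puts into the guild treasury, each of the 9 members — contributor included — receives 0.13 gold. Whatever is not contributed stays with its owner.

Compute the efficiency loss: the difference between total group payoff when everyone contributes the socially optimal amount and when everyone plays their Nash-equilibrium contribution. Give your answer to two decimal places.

70.38 gold

The private return per contributed unit is 0.13 < 1, so contributing 0 is dominant for every player. At the Nash equilibrium everyone keeps their 46, and the group total is 9 × 46 = 414.
Each contributed unit returns 1.170 to the group as a whole (0.13 to each of 9 players), which exceeds 1, so the social optimum is full contribution: group total = 1.170 × 414 = 484.38.
Efficiency loss = 484.38 − 414 = 70.38.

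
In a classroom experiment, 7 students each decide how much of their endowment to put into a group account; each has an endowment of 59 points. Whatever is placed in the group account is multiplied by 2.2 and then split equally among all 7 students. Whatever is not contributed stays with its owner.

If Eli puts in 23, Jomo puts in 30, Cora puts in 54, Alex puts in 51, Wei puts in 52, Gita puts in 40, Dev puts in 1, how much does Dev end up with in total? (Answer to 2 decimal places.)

Total contributed: 23 + 30 + 54 + 51 + 52 + 40 + 1 = 251.
Each receives 2.2 × 251 / 7 = 78.89 from the group account.
Dev keeps 59 − 1 = 58, so Dev's payoff is 58 + 78.89 = 136.89.

136.89 points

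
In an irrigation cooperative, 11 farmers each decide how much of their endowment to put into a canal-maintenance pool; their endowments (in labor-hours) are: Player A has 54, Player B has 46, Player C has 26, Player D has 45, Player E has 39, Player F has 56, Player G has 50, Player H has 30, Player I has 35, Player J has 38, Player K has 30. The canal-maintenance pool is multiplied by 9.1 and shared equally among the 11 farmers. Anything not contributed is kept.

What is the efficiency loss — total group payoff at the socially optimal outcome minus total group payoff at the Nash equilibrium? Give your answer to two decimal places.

The private return per contributed unit is 9.1/11 = 0.8273 < 1 for every player regardless of endowment, so the Nash equilibrium is zero contribution and the group total is Σ E_j = 54 + 46 + 26 + 45 + 39 + 56 + 50 + 30 + 35 + 38 + 30 = 449.
Each contributed unit returns 9.100 to the group, so the social optimum is full contribution by everyone: group total = 9.100 × 449 = 4085.90.
Efficiency loss = (9.100 − 1) × 449 = 3636.90.

3636.90 labor-hours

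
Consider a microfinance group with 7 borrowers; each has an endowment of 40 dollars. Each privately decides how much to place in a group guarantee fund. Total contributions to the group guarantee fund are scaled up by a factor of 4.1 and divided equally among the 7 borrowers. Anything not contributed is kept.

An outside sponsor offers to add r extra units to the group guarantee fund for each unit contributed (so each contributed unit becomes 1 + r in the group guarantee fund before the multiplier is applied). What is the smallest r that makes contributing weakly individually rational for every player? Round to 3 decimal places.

With matching at rate r, one contributed unit becomes (1 + r) in the group guarantee fund and returns 4.1 × (1 + r) / 7 to the contributor.
Setting this equal to 1: 1 + r = 7/4.1 = 1.7073.
So the minimum matching rate is r = 1.7073 − 1 = 0.707.

0.707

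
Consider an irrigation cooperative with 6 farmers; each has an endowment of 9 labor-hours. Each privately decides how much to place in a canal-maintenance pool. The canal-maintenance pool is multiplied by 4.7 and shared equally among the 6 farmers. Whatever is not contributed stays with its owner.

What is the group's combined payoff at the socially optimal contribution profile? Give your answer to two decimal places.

253.80 labor-hours

Each contributed unit returns 4.700 to the group as a whole (0.7833 to each of 6 players), which exceeds 1, so the social optimum is full contribution: group total = 4.700 × 54 = 253.80.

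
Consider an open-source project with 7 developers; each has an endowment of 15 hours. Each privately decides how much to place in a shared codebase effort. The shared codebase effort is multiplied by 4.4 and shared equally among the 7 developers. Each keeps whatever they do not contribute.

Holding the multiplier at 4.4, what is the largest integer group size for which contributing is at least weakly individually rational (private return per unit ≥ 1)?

4

Private return per unit is 4.4/(group size), which is ≥ 1 whenever the group size is ≤ 4.4.
The largest such integer is 4.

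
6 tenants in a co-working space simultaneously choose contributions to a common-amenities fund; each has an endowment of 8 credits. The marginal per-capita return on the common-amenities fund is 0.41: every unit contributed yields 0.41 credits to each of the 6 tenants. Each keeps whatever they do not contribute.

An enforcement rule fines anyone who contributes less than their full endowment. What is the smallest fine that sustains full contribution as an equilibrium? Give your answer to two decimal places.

4.72 credits

Given the others contribute fully, the best deviation is to contribute 0 (any partial contribution still incurs the fine and gives up units whose private return 0.41 is below 1).
Deviating from 8 to 0 saves 8 credits but forfeits the deviator's share of the drop in the common-amenities fund: 0.41 × 8 = 3.28.
So the deviation gain is 8 − 3.28 = 4.72, and the fine must be at least 4.72 credits to wipe it out.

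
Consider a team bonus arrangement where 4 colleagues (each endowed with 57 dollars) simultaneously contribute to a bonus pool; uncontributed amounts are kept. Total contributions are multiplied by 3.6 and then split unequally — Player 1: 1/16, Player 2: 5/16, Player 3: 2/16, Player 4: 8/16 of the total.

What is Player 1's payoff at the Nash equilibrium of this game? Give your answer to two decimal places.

A player with share s gets back 3.6·s per unit contributed, so full contribution is dominant for anyone with s > 1/3.6 = 0.2778 and zero contribution is dominant for anyone below.
Player 2 and Player 4 are above the threshold, contributing 57 each; the remaining 2 contribute 0. Total contributed: 114.
Player 1 keeps 57 and receives 3.6 × 114 × 1/16 = 25.65 from the bonus pool, for a payoff of 82.65.

82.65 dollars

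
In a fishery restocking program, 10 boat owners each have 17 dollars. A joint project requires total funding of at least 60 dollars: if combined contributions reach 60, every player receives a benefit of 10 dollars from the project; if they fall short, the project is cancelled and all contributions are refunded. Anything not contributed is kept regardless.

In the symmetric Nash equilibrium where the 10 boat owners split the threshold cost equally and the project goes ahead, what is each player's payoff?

Equal share of the threshold: 60/10 = 6.
At this profile no one gains by cutting their contribution: any cut drops the total below 60, the project is cancelled, contributions are refunded, and the deviator ends with 17, which is less than 17 − 6 + 10 = 21. Contributing more than 6 just wastes the excess. So contributing exactly 6 is a best response.
Each player's payoff: 17 − 6 + 10 = 21.

21 dollars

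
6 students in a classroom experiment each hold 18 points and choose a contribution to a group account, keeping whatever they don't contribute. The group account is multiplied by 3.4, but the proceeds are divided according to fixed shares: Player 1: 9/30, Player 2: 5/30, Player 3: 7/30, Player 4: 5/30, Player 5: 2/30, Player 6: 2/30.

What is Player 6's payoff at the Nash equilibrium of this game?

22.08 points

Each unit j contributes comes back to j as 3.4 × (j's share), so j prefers to contribute only if that share exceeds 1/3.4 = 0.2941; otherwise keeping the unit dominates.
Player 1 alone (share 9/30) is above the threshold, contributing 18; the remaining 5 contribute 0. Total contributed: 18.
Player 6 keeps 18 and receives 3.4 × 18 × 2/30 = 4.08 from the group account, for a payoff of 22.08.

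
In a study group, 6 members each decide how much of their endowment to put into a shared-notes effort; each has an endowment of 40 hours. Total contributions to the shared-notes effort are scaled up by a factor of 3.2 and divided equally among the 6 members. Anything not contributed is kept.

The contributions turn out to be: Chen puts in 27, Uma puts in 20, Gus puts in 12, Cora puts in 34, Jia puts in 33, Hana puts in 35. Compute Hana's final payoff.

90.87 hours

Total contributed: 27 + 20 + 12 + 34 + 33 + 35 = 161.
Each receives 3.2 × 161 / 6 = 85.87 from the shared-notes effort.
Hana keeps 40 − 35 = 5, so Hana's payoff is 5 + 85.87 = 90.87.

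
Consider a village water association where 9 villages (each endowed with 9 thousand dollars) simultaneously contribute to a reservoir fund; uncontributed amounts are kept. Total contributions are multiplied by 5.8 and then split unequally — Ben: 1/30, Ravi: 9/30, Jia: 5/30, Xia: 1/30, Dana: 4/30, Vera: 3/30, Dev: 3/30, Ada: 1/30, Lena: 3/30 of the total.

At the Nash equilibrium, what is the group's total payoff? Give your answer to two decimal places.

Player j's private return per contributed unit is 5.8 × (j's share). Contributing is weakly dominant for j when that share is at least 1/5.8 = 0.1724, and contributing 0 is dominant otherwise.
Ravi alone (share 9/30) is above the threshold, contributing 9; the remaining 8 contribute 0. Total contributed: 9.
The reservoir fund pays out 5.8 × 9 = 52.20 in total (split across the unequal shares, but the aggregate is all that matters for the group sum).
The 8 free-riders keep 9 each, adding 72. Group total = 72 + 52.20 = 124.20.

124.20 thousand dollars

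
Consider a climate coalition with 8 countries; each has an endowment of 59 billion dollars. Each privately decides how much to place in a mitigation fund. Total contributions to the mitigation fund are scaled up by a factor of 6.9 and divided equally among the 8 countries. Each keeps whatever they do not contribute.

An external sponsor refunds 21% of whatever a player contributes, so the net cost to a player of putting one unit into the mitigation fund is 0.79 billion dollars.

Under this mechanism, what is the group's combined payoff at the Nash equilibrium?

The effective private return per unit is now (6.9/8) / 0.79 = 1.0918 > 1, so every player's dominant strategy flips to full contribution.
At the Nash equilibrium everyone contributes 59. Group total payoff = 8 × (59 × 0.21 + 6.9 × 59) = 3355.92.

3355.92 billion dollars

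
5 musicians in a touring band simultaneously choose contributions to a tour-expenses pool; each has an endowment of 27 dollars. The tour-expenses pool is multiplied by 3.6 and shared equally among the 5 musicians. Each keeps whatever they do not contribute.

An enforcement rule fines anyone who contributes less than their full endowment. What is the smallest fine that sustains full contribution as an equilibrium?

Given the others contribute fully, the best deviation is to contribute 0 (any partial contribution still incurs the fine and gives up units whose private return 0.7200 is below 1).
Deviating from 27 to 0 saves 27 dollars but forfeits the deviator's share of the drop in the tour-expenses pool: 3.6/5 × 27 = 19.44.
So the deviation gain is 27 − 19.44 = 7.56, and the fine must be at least 7.56 dollars to wipe it out.

7.56 dollars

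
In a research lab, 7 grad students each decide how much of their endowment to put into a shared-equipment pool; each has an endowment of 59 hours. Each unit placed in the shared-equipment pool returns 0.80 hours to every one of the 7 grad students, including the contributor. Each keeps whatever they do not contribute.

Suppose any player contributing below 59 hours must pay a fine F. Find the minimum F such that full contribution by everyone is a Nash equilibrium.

11.80 hours

Given the others contribute fully, the best deviation is to contribute 0 (any partial contribution still incurs the fine and gives up units whose private return 0.80 is below 1).
Deviating from 59 to 0 saves 59 hours but forfeits the deviator's share of the drop in the shared-equipment pool: 0.80 × 59 = 47.20.
So the deviation gain is 59 − 47.20 = 11.80, and the fine must be at least 11.80 hours to wipe it out.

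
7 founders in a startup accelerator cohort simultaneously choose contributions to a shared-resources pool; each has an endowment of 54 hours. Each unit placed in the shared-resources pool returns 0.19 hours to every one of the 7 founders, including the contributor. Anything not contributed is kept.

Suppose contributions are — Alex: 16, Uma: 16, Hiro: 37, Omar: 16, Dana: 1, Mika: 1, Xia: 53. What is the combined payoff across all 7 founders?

424.20 hours

Total contributed: 16 + 16 + 37 + 16 + 1 + 1 + 53 = 140; total kept: 7 × 54 − 140 = 238.
The shared-resources pool pays out 0.19 × 7 × 140 = 186.20 in aggregate.
Group total = 238 + 186.20 = 424.20.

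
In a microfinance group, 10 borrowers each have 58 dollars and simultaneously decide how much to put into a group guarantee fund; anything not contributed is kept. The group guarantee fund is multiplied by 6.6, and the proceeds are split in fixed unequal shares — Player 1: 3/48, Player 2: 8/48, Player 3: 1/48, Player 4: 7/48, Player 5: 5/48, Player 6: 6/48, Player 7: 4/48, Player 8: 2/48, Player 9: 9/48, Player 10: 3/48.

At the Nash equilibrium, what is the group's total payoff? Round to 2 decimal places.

For player j, contributing a unit is worthwhile iff 6.6 × (j's share) ≥ 1, i.e. iff j's share is at least 0.1515.
Player 2 and Player 9 are above the threshold, contributing 58 each; the remaining 8 contribute 0. Total contributed: 116.
The group guarantee fund pays out 6.6 × 116 = 765.60 in total (split across the unequal shares, but the aggregate is all that matters for the group sum).
The 8 free-riders keep 58 each, adding 464. Group total = 464 + 765.60 = 1229.60.

1229.60 dollars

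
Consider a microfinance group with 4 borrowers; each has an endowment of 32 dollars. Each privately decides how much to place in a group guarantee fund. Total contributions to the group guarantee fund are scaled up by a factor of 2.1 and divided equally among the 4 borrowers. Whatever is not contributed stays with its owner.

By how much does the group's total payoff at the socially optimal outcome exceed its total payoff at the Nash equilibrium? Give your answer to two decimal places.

Each contributed unit returns 2.1/4 = 0.5250 to its contributor — below 1 — so contributing 0 is dominant for every player. At the Nash equilibrium everyone keeps their 32, and the group total is 4 × 32 = 128.
Each contributed unit returns 2.100 to the group as a whole (0.5250 to each of 4 players), which exceeds 1, so the social optimum is full contribution: group total = 2.100 × 128 = 268.80.
Efficiency loss = 268.80 − 128 = 140.80.

140.80 dollars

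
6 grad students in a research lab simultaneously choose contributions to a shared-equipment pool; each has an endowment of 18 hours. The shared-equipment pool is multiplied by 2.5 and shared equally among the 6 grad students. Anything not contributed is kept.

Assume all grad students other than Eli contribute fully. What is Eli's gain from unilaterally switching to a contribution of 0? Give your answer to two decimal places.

Switching from a contribution of 18 to 0 lets Eli keep an extra 18 hours, but lowers the shared-equipment pool by 18, which costs Eli their own share of that drop: 2.5/6 × 18 = 7.50.
Net gain = 18 − 7.50 = 10.50. The private return per contributed unit (0.4167) is below 1, so free-riding is indeed the best response regardless of what the others do.

10.50 hours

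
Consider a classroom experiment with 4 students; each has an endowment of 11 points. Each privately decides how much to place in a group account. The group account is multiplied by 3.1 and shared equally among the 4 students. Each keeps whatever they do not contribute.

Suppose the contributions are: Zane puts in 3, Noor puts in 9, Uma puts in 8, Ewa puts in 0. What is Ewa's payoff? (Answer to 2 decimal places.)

26.50 points

Total contributed: 3 + 9 + 8 + 0 = 20.
Each receives 3.1 × 20 / 4 = 15.50 from the group account.
Ewa keeps 11 − 0 = 11, so Ewa's payoff is 11 + 15.50 = 26.50.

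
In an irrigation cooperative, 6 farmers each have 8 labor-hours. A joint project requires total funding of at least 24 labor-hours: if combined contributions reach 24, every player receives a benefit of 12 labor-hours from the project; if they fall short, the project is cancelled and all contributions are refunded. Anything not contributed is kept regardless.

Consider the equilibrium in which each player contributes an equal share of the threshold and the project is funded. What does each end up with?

Equal share of the threshold: 24/6 = 4.
At this profile no one gains by cutting their contribution: any cut drops the total below 24, the project is cancelled, contributions are refunded, and the deviator ends with 8, which is less than 8 − 4 + 12 = 16. Contributing more than 4 just wastes the excess. So contributing exactly 4 is a best response.
Each player's payoff: 8 − 4 + 12 = 16.

16 labor-hours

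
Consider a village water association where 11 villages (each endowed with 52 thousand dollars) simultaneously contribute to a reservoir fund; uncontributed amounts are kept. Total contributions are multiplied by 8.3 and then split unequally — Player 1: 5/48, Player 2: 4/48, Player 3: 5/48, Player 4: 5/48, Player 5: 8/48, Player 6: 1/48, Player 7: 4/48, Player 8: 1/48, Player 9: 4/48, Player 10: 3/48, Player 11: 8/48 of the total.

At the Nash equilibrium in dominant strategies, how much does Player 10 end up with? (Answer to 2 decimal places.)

105.95 thousand dollars

A player with share s gets back 8.3·s per unit contributed, so full contribution is dominant for anyone with s > 1/8.3 = 0.1205 and zero contribution is dominant for anyone below.
Player 5 and Player 11 clear that bar, contributing 52 each; the remaining 9 contribute 0. Total contributed: 104.
Player 10 keeps 52 and receives 8.3 × 104 × 3/48 = 53.95 from the reservoir fund, for a payoff of 105.95.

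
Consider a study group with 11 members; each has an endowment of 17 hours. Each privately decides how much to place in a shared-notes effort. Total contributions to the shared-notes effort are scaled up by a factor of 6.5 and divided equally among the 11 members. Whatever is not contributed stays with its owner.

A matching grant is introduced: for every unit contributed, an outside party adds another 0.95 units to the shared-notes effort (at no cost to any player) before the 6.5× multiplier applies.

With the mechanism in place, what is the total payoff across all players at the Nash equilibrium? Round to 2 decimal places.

2370.23 hours

Under the mechanism each unit contributed yields 6.5 × 1.95 / 11 = 1.1523 back to its contributor per unit of net cost, which exceeds 1, making full contribution the dominant choice for everyone.
At the Nash equilibrium everyone contributes 17. Group total payoff = 6.5 × 1.95 × 187 = 2370.23.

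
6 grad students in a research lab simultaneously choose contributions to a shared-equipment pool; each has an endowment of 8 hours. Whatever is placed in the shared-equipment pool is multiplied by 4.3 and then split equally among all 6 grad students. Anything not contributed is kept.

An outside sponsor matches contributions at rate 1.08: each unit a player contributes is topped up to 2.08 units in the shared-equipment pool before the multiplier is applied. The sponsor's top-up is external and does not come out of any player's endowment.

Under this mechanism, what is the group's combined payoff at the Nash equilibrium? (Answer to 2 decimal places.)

The effective private return per unit is now 4.3 × 2.08 / 6 = 1.4907 > 1, so every player's dominant strategy flips to full contribution.
So the Nash equilibrium is full contribution by all 6; the group earns 4.3 × 2.08 × 48 = 429.31.

429.31 hours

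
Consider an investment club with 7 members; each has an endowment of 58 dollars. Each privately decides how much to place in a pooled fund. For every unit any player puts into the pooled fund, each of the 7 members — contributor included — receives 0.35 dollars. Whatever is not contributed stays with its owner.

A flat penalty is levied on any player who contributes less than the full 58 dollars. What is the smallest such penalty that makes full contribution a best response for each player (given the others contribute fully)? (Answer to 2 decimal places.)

Given the others contribute fully, the best deviation is to contribute 0 (any partial contribution still incurs the fine and gives up units whose private return 0.35 is below 1).
Deviating from 58 to 0 saves 58 dollars but forfeits the deviator's share of the drop in the pooled fund: 0.35 × 58 = 20.30.
So the deviation gain is 58 − 20.30 = 37.70, and the fine must be at least 37.70 dollars to wipe it out.

37.70 dollars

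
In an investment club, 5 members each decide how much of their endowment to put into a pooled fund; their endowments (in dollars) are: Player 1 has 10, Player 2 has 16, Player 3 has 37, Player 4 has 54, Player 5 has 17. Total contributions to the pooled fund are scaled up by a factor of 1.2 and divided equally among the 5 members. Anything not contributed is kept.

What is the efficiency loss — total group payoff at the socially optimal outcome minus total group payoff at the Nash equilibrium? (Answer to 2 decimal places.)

The private return per contributed unit is 1.2/5 = 0.2400 < 1 for every player regardless of endowment, so the Nash equilibrium is zero contribution and the group total is Σ E_j = 10 + 16 + 37 + 54 + 17 = 134.
Each contributed unit returns 1.200 to the group, so the social optimum is full contribution by everyone: group total = 1.200 × 134 = 160.80.
Efficiency loss = (1.200 − 1) × 134 = 26.80.

26.80 dollars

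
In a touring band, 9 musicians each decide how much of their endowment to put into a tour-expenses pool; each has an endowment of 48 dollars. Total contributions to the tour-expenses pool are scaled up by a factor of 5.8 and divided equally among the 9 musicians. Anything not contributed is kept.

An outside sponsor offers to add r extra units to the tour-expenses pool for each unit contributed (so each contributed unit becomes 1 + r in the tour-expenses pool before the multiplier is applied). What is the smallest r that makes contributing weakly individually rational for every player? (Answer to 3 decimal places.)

With matching at rate r, one contributed unit becomes (1 + r) in the tour-expenses pool and returns 5.8 × (1 + r) / 9 to the contributor.
Setting this equal to 1: 1 + r = 9/5.8 = 1.5517.
So the minimum matching rate is r = 1.5517 − 1 = 0.552.

0.552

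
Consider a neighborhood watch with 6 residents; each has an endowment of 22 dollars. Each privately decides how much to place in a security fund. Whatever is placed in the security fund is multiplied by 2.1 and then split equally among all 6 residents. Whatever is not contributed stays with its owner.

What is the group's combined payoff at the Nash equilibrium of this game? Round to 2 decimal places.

Each contributed unit returns 2.1/6 = 0.3500 to its contributor — below 1 — so contributing 0 is dominant for every player. At the Nash equilibrium everyone keeps their 22, and the group total is 6 × 22 = 132.

132.00 dollars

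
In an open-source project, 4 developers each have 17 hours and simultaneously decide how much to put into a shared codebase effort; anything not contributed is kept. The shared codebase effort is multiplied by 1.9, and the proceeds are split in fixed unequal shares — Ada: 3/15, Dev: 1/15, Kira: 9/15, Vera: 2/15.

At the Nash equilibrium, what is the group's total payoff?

Each unit j contributes comes back to j as 1.9 × (j's share), so j prefers to contribute only if that share exceeds 1/1.9 = 0.5263; otherwise keeping the unit dominates.
The only share above 0.5263 is Kira's 9/15, contributing 17; the remaining 3 contribute 0. Total contributed: 17.
The shared codebase effort pays out 1.9 × 17 = 32.30 in total (split across the unequal shares, but the aggregate is all that matters for the group sum).
The 3 free-riders keep 17 each, adding 51. Group total = 51 + 32.30 = 83.30.

83.30 hours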